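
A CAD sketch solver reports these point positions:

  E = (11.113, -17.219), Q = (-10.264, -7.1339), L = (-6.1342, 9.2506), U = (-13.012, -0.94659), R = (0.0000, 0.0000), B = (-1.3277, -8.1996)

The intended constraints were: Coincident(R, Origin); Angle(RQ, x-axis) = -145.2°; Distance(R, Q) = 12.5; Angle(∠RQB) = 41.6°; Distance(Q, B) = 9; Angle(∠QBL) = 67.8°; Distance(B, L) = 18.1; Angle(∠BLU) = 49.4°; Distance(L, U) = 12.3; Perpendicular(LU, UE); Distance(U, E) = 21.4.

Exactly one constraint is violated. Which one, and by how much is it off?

Distance(U, E) = 21.4 — off by 7.70.

R = (0.00, 0.00) ✓; RQ at -145.2° ✓; |RQ| = 12.50 ✓; ∠RQB = 41.60° ✓; |QB| = 9.000 ✓; ∠QBL = 67.80° ✓; |BL| = 18.10 ✓; ∠BLU = 49.40° ✓; |LU| = 12.30 ✓; ∠(LU, UE) = 90.00° ✓; |UE| = 29.10 ✗.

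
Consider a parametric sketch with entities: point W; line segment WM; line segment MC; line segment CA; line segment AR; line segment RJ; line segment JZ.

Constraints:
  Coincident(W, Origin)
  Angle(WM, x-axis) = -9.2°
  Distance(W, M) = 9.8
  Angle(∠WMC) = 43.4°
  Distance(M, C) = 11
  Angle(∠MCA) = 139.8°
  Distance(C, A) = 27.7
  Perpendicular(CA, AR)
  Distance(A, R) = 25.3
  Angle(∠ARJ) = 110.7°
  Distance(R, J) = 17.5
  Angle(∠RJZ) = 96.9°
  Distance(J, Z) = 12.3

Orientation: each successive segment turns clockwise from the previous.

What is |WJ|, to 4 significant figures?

25.83

The perpendicularity gives AR at right angles to CA, so AR runs at 84.00°; with |AR| = 25.3, R = (-24.33, 20.31). ∠ARJ = 110.7° gives RJ at 14.70° from the x-axis; with |RJ| = 17.5, J = (-7.400, 24.75). Then |WJ| = |J − W| = 25.83.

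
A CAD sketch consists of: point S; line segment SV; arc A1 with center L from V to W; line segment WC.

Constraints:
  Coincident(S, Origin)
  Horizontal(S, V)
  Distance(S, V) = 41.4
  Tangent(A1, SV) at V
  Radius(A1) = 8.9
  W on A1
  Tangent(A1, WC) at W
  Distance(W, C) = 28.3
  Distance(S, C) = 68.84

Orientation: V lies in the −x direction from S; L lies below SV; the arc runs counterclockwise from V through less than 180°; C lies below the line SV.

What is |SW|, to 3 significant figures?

49.7

S is at the origin; SV is horizontal with |SV| = 41.4 and V on the −x side, so V = (-41.4, 0.00). The tangent condition forces LV to be normal to SV, so L = V + (0, -8.9) = (-41.4, -8.90). Since LW ⟂ WC (tangency), |LC| = √(8.9² + 28.3²) = 29.7 regardless of where W sits on A1. So C lies on both circle(S, 68.84) and circle(L, 29.7); the below-SV intersection is C = (-61.7, -30.5). W is the foot of the tangent from C: W = (-49.4, -5.04).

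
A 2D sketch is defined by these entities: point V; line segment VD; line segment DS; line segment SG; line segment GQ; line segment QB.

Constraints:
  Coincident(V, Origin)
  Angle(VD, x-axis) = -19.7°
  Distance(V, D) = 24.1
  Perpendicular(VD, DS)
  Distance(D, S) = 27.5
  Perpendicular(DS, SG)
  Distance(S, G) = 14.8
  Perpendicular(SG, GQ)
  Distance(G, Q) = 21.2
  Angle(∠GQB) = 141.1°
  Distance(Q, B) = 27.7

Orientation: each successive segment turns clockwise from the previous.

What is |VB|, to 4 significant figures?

30.75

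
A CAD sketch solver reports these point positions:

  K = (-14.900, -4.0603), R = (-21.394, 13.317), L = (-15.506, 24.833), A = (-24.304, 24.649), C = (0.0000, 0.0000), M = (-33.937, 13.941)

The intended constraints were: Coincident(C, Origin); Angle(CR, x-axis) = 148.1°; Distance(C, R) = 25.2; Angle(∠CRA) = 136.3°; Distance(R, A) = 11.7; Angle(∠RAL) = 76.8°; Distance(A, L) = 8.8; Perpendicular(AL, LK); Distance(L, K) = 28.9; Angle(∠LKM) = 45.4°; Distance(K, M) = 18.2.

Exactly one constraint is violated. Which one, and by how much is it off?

Distance(K, M) = 18.2 — off by 8.00.

C = (0.00, 0.00) ✓; CR at 148.1° ✓; |CR| = 25.20 ✓; ∠CRA = 136.3° ✓; |RA| = 11.70 ✓; ∠RAL = 76.80° ✓; |AL| = 8.800 ✓; ∠(AL, LK) = 90.00° ✓; |LK| = 28.90 ✓; ∠LKM = 45.40° ✓; |KM| = 26.20 ✗.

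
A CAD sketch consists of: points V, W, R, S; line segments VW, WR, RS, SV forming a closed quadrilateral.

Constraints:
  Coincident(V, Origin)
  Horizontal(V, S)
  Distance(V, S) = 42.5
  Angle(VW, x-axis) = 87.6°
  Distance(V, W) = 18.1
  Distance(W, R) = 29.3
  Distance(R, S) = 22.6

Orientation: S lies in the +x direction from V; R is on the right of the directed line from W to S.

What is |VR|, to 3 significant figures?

20.6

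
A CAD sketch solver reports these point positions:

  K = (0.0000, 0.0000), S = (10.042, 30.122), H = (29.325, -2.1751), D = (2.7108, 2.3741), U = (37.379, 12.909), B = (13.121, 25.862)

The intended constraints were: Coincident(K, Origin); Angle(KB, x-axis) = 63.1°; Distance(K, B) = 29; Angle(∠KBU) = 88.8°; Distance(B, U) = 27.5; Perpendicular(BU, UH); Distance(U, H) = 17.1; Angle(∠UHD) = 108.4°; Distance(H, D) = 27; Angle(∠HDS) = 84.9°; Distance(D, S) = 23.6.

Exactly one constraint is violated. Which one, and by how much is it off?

Distance(D, S) = 23.6 — off by 5.10.

K = (0.00, 0.00) ✓; KB at 63.10° ✓; |KB| = 29.00 ✓; ∠KBU = 88.80° ✓; |BU| = 27.50 ✓; ∠(BU, UH) = 90.00° ✓; |UH| = 17.10 ✓; ∠UHD = 108.4° ✓; |HD| = 27.00 ✓; ∠HDS = 84.90° ✓; |DS| = 28.70 ✗.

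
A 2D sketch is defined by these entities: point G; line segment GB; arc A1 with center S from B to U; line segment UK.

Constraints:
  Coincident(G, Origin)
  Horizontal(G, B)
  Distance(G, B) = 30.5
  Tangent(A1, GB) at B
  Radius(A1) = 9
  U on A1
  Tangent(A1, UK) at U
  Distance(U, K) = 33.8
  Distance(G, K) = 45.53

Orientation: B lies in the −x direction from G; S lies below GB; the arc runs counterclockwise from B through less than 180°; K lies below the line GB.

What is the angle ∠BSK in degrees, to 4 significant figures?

159.4°

G is at the origin; G and B share the same y with |GB| = 30.5 and B on the −x side, so B = (-30.50, 0.000). The tangent condition forces SB to be normal to GB, so S = B + (0, -9) = (-30.50, -9.000). Since SU ⟂ UK (tangency), |SK| = √(9.0² + 33.8²) = 34.98 regardless of where U sits on A1. So K lies on both circle(G, 45.53) and circle(S, 34.98); the below-GB intersection is K = (-18.19, -41.74). U is the foot of the tangent from K: U = (-37.83, -14.23).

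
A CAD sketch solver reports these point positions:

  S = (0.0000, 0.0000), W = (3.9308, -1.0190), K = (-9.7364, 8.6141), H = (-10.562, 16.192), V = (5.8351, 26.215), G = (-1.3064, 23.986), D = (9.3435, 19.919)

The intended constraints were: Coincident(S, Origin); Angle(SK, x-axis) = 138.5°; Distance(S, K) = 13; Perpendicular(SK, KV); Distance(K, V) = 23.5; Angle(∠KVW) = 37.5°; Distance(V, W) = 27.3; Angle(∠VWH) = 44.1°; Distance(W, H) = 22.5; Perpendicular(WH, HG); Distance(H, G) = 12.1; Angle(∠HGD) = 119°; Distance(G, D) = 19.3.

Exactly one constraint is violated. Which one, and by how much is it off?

Distance(G, D) = 19.3 — off by 7.90.

S = (0.00, 0.00) ✓; SK at 138.5° ✓; |SK| = 13.00 ✓; ∠(SK, KV) = 90.00° ✓; |KV| = 23.50 ✓; ∠KVW = 37.50° ✓; |VW| = 27.30 ✓; ∠VWH = 44.10° ✓; |WH| = 22.50 ✓; ∠(WH, HG) = 90.00° ✓; |HG| = 12.10 ✓; ∠HGD = 119.0° ✓; |GD| = 11.40 ✗.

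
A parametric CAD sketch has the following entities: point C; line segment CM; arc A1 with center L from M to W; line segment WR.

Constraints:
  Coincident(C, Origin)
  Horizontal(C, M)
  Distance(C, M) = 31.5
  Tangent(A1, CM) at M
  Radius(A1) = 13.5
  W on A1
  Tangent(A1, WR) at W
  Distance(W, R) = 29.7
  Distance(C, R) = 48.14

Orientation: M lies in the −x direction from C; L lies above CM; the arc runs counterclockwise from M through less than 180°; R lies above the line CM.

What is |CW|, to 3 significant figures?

23.0

C is at the origin; C and M share the same y with |CM| = 31.5 and M on the −x side, so M = (-31.5, 0.00). Tangency of A1 to CM means the radius LM is perpendicular to CM, so L = M + (0, 13.5) = (-31.5, 13.5). Since LW ⟂ WR (tangency), |LR| = √(13.5² + 29.7²) = 32.6 regardless of where W sits on A1. So R lies on both circle(C, 48.14) and circle(L, 32.6); the above-CM intersection is R = (-19.7, 43.9). W is the foot of the tangent from R: W = (-18.0, 14.3).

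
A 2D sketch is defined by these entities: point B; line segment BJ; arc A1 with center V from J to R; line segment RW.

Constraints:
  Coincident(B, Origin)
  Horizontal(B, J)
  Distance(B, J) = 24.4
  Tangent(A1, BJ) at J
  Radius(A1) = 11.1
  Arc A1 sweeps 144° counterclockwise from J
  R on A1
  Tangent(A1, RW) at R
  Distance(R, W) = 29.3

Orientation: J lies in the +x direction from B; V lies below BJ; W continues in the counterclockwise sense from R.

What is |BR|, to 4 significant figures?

26.88

A1 meets BJ tangentially, so VJ is at right angles to BJ, so V = J + (0, -11.1) = (24.40, -11.10). On A1, J sits at bearing 90° from V; a 144° counterclockwise sweep puts R at bearing 234°, so R = V + 11.1·(cos 234°, sin 234°) = (17.88, -20.08). Then |BR| = |R − B| = 26.88.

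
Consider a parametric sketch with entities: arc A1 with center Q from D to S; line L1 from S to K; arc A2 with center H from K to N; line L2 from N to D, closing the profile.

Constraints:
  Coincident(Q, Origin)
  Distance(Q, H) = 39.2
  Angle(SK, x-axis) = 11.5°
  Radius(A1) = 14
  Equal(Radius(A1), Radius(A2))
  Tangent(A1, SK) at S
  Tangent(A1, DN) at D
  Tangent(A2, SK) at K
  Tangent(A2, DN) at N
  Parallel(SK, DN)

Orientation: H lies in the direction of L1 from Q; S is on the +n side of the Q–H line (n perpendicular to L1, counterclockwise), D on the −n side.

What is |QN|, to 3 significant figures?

41.6

The slot axis is L1's direction at 11.5°, so u = (cos 11.5°, sin 11.5°) = (0.980, 0.199) and n = (−sin 11.5°, cos 11.5°) = (-0.199, 0.980). Q is at the origin and H lies 39.2 along u from Q, so H = 39.2·u = (38.4, 7.82). Tangency of A1 to both parallel lines with radius 14.0 puts S and D at Q ± 14.0·n: S = (-2.79, 13.7), D = (2.79, -13.7). Equal radii place K and N the same way about H: K = H + 14.0·n = (35.6, 21.5), N = H − 14.0·n = (41.2, -5.90). Then |QN| = |N − Q| = 41.6.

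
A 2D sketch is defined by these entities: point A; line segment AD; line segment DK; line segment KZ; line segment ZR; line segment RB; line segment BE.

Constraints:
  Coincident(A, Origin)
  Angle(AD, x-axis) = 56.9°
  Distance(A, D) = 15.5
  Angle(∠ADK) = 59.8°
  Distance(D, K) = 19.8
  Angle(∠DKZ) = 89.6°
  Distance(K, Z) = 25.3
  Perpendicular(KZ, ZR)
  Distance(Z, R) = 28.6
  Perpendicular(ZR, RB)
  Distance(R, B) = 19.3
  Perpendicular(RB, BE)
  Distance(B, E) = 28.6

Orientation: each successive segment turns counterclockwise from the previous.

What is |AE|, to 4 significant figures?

14.06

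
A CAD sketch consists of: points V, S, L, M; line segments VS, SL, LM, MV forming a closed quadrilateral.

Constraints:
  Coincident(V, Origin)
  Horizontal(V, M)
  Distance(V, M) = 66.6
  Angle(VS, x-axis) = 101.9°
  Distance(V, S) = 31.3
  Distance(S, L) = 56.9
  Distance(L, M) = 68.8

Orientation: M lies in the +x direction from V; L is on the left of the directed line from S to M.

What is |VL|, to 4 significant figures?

75.02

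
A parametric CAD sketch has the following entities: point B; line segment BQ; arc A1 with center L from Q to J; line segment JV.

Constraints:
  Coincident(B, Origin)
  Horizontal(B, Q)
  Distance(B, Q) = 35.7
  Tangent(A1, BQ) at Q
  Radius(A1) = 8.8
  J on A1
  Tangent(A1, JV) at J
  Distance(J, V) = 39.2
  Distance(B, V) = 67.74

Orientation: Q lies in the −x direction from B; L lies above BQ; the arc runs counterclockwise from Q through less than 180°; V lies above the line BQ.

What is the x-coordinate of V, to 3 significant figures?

-49.1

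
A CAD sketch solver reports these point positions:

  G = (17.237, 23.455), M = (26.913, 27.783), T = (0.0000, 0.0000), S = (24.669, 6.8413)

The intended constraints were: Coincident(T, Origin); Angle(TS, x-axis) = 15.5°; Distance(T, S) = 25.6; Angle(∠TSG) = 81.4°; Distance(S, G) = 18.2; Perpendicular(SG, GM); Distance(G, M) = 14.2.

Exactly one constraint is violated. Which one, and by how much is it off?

Distance(G, M) = 14.2 — off by 3.60.

T = (0.00, 0.00) ✓; TS at 15.50° ✓; |TS| = 25.60 ✓; ∠TSG = 81.40° ✓; |SG| = 18.20 ✓; ∠(SG, GM) = 90.00° ✓; |GM| = 10.60 ✗.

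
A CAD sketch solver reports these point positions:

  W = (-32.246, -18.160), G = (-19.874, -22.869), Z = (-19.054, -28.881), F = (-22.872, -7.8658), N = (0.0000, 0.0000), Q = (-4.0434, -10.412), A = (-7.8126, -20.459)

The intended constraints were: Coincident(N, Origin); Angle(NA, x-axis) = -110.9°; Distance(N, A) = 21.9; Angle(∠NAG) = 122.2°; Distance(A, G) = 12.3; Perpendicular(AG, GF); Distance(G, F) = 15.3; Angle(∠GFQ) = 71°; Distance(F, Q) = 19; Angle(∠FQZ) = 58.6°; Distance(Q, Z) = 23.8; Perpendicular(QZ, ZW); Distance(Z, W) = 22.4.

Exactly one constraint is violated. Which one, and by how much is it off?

Distance(Z, W) = 22.4 — off by 5.40.

N = (0.00, 0.00) ✓; NA at -110.9° ✓; |NA| = 21.90 ✓; ∠NAG = 122.2° ✓; |AG| = 12.30 ✓; ∠(AG, GF) = 90.00° ✓; |GF| = 15.30 ✓; ∠GFQ = 71.00° ✓; |FQ| = 19.00 ✓; ∠FQZ = 58.60° ✓; |QZ| = 23.80 ✓; ∠(QZ, ZW) = 90.00° ✓; |ZW| = 17.00 ✗.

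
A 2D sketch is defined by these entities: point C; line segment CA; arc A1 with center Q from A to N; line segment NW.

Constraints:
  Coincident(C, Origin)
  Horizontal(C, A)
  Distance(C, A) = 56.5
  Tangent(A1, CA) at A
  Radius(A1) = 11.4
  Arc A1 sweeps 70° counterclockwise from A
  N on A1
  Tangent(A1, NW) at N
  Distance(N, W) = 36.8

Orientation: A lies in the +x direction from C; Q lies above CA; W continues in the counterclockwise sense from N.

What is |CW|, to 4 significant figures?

90.21

On A1, A sits at bearing -90° from Q; a 70° counterclockwise sweep puts N at bearing -20°, so N = Q + 11.4·(cos -20°, sin -20°) = (67.21, 7.501). Tangency of A1 to NW means the radius QN is perpendicular to NW, so NW runs along (−sin -20°, cos -20°); with |NW| = 36.8, W = (79.80, 42.08). Then |CW| = |W − C| = 90.21.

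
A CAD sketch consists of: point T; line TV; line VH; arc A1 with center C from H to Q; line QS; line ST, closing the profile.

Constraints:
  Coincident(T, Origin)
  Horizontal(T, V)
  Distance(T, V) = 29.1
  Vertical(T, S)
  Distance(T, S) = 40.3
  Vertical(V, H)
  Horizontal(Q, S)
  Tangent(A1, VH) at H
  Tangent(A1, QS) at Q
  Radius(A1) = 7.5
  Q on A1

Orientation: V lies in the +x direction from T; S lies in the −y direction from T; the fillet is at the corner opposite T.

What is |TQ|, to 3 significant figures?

45.7

The virtual corner opposite T is at (29.1, -40.3). The tangent condition forces CH to be normal to VH and tangency of A1 to QS means the radius CQ is perpendicular to QS, with radius 7.5, so the center C sits 7.5 in from both sides at C = (21.6, -32.8). That places the tangent points at H = (29.1, -32.8) on VH and Q = (21.6, -40.3) on QS. Then |TQ| = |Q − T| = 45.7.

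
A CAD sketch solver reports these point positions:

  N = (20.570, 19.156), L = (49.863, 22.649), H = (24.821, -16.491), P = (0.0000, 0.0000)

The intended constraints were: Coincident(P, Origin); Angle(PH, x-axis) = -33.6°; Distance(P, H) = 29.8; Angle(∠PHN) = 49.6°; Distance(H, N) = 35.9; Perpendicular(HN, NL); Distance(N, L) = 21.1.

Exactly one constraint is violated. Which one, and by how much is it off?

Distance(N, L) = 21.1 — off by 8.40.

P = (0.00, 0.00) ✓; PH at -33.60° ✓; |PH| = 29.80 ✓; ∠PHN = 49.60° ✓; |HN| = 35.90 ✓; ∠(HN, NL) = 90.00° ✓; |NL| = 29.50 ✗.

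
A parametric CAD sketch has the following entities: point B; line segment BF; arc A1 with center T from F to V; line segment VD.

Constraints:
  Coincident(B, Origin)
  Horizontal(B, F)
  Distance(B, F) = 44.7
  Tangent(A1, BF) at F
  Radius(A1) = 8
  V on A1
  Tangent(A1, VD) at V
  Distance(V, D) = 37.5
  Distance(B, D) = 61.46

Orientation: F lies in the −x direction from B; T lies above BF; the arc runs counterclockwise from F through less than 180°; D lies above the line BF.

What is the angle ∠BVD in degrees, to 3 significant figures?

109°

B is at the origin; BF is horizontal with |BF| = 44.7 and F on the −x side, so F = (-44.7, 0.00). Since A1 is tangent to BF there, TF ⟂ BF, so T = F + (0, 8) = (-44.7, 8.00). Since TV ⟂ VD (tangency), |TD| = √(8.0² + 37.5²) = 38.3 regardless of where V sits on A1. So D lies on both circle(B, 61.46) and circle(T, 38.3); the above-BF intersection is D = (-40.6, 46.1). V is the foot of the tangent from D: V = (-36.7, 8.83).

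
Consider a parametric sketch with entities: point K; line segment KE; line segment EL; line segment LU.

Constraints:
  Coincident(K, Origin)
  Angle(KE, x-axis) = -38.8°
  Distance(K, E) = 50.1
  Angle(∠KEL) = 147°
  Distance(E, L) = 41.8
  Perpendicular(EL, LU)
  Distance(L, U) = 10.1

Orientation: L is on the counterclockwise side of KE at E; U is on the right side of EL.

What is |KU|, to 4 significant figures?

91.78

∠KEL = 147.0°, so EL runs at -38.8° + (180° − 147.0°) = -5.800° from the x-axis; with |EL| = 41.8, L = E + 41.8·(cos -5.800°, sin -5.800°) = (80.63, -35.62). The perpendicularity gives LU at right angles to EL; with |LU| = 10.1 on the right of EL, U = L + 10.1·(-0.1011, -0.9949) = (79.61, -45.67). Then |KU| = |U − K| = 91.78.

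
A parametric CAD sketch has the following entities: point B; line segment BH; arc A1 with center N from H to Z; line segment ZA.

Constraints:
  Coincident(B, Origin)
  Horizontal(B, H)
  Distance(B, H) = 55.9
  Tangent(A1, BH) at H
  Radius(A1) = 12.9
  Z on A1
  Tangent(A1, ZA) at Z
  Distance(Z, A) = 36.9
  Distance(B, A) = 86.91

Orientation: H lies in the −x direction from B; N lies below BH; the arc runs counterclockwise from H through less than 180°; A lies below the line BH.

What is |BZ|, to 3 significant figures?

69.7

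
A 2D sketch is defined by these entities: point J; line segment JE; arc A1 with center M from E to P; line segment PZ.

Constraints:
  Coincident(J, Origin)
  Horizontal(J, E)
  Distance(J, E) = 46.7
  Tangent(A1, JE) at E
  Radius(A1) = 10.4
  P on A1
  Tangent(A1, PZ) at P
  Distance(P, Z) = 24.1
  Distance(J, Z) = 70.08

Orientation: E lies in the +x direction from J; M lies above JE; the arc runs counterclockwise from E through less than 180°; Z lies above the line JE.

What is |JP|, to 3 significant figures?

57.3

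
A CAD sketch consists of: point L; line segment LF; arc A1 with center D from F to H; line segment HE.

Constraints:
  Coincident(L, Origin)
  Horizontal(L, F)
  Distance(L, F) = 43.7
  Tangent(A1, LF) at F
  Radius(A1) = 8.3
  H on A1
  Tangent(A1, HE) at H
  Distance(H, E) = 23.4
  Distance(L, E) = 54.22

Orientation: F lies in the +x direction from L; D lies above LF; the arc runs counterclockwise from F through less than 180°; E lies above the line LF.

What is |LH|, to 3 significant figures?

52.7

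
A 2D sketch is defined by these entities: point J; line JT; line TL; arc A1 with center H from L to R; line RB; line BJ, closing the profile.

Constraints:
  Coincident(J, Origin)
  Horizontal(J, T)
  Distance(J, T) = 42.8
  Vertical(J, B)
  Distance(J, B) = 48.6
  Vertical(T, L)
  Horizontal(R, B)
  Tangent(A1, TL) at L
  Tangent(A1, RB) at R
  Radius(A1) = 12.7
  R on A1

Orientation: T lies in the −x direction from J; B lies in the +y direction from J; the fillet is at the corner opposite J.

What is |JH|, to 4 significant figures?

46.85

J is at the origin; JT is horizontal with |JT| = 42.8 and T on the −x side, so T = (-42.80, 0.000). JB is vertical with |JB| = 48.6 and B on the +y side, so B = (0.000, 48.60). The virtual corner opposite J is at (-42.80, 48.60). A1 meets TL tangentially, so HL is at right angles to TL and since A1 is tangent to RB there, HR ⟂ RB, with radius 12.7, so the center H sits 12.7 in from both sides at H = (-30.10, 35.90). Then |JH| = |H − J| = 46.85.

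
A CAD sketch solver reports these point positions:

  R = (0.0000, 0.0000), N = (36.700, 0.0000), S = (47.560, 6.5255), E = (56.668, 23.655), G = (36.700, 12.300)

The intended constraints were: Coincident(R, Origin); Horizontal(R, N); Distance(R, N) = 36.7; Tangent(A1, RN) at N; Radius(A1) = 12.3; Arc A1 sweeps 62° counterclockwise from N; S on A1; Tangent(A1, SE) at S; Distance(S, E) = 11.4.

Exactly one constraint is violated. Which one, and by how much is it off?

Distance(S, E) = 11.4 — off by 8.00.

R = (0.00, 0.00) ✓; R.y = 0.00, N.y = 0.00 ✓; |RN| = 36.70 ✓; ∠(GN, NR) = 90.00° ✓; |GN| = 12.30 ✓; bearing(G→S) − bearing(G→N) = 62.00° ✓; |GS| = 12.30 ✓; ∠(GS, SE) = 90.00° ✓; |SE| = 19.40 ✗.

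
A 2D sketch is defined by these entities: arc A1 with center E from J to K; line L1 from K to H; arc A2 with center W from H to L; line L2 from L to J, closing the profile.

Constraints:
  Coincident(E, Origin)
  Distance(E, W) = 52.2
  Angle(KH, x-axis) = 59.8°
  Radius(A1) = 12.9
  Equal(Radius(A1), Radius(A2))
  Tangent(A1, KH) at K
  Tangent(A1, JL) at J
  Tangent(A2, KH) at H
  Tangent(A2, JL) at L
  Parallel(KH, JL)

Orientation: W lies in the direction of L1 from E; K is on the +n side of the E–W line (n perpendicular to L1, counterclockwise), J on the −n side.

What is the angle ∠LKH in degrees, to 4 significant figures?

26.30°

Tangency of A1 to both parallel lines with radius 12.9 puts K and J at E ± 12.9·n: K = (-11.15, 6.489), J = (11.15, -6.489). Equal radii place H and L the same way about W: H = W + 12.9·n = (15.11, 51.60), L = W − 12.9·n = (37.41, 38.63). Then cos ∠LKH = KL·KH / (|KL||KH|), giving 26.30°.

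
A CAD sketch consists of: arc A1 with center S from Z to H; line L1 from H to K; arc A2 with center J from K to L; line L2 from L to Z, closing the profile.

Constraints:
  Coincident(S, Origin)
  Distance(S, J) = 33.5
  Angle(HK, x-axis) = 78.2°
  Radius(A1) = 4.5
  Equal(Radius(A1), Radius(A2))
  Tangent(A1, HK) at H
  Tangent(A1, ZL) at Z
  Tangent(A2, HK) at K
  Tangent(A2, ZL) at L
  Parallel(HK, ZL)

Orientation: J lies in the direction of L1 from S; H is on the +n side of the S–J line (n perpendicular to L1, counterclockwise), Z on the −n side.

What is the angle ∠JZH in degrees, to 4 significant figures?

82.35°

The slot axis is L1's direction at 78.2°, so u = (cos 78.2°, sin 78.2°) = (0.2045, 0.9789) and n = (−sin 78.2°, cos 78.2°) = (-0.9789, 0.2045). S is at the origin and J lies 33.5 along u from S, so J = 33.5·u = (6.851, 32.79). Tangency of A1 to both parallel lines with radius 4.5 puts H and Z at S ± 4.5·n: H = (-4.405, 0.9202), Z = (4.405, -0.9202). Then cos ∠JZH = ZJ·ZH / (|ZJ||ZH|), giving 82.35°.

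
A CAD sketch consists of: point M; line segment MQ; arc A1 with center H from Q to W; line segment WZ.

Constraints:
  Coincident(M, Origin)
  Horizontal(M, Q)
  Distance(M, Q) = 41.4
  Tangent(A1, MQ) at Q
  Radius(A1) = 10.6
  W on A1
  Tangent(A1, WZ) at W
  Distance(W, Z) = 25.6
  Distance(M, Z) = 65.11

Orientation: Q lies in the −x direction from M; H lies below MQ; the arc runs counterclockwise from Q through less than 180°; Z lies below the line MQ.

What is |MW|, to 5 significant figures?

52.740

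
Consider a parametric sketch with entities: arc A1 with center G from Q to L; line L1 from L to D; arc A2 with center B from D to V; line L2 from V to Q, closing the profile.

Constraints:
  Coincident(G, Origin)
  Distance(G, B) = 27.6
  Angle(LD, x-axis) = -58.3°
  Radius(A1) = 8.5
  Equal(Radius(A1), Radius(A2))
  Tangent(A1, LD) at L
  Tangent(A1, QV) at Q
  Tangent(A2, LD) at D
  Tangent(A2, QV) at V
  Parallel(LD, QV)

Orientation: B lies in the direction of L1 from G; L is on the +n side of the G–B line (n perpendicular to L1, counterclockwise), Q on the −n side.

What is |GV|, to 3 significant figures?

28.9

The slot axis is L1's direction at -58.3°, so u = (cos -58.3°, sin -58.3°) = (0.525, -0.851) and n = (−sin -58.3°, cos -58.3°) = (0.851, 0.525). G is at the origin and B lies 27.6 along u from G, so B = 27.6·u = (14.5, -23.5). Tangency of A1 to both parallel lines with radius 8.5 puts L and Q at G ± 8.5·n: L = (7.23, 4.47), Q = (-7.23, -4.47). Equal radii place D and V the same way about B: D = B + 8.5·n = (21.7, -19.0), V = B − 8.5·n = (7.27, -27.9). Then |GV| = |V − G| = 28.9.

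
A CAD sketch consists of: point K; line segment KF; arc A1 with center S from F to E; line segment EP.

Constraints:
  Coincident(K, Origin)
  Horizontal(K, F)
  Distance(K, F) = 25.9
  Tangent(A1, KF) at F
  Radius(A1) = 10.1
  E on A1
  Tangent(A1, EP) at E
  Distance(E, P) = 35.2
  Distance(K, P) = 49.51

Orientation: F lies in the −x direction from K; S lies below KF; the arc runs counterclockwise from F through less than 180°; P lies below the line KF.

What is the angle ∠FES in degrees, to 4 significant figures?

31.11°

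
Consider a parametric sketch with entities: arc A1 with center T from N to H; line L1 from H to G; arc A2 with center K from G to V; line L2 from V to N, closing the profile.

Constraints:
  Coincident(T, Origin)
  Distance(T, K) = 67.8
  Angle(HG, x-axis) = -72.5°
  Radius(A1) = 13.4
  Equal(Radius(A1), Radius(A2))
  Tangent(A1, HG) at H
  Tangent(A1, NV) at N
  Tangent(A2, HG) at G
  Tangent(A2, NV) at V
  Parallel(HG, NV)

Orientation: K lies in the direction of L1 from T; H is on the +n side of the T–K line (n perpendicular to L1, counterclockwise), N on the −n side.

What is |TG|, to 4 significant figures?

69.11

Tangency of A1 to both parallel lines with radius 13.4 puts H and N at T ± 13.4·n: H = (12.78, 4.029), N = (-12.78, -4.029). Equal radii place G and V the same way about K: G = K + 13.4·n = (33.17, -60.63), V = K − 13.4·n = (7.608, -68.69). Then |TG| = |G − T| = 69.11.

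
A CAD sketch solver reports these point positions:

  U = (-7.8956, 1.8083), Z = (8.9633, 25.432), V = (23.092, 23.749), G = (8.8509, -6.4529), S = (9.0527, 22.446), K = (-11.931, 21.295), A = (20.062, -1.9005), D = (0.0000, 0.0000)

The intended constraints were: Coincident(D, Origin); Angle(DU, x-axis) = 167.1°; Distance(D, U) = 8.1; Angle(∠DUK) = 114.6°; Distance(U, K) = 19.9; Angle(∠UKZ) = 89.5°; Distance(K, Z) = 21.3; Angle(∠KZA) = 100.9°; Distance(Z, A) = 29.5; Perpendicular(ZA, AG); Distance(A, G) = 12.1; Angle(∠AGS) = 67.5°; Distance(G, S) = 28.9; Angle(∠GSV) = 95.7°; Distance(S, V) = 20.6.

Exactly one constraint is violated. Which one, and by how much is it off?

Distance(S, V) = 20.6 — off by 6.50.

D = (0.00, 0.00) ✓; DU at 167.1° ✓; |DU| = 8.100 ✓; ∠DUK = 114.6° ✓; |UK| = 19.90 ✓; ∠UKZ = 89.50° ✓; |KZ| = 21.30 ✓; ∠KZA = 100.9° ✓; |ZA| = 29.50 ✓; ∠(ZA, AG) = 90.00° ✓; |AG| = 12.10 ✓; ∠AGS = 67.50° ✓; |GS| = 28.90 ✓; ∠GSV = 95.70° ✓; |SV| = 14.10 ✗.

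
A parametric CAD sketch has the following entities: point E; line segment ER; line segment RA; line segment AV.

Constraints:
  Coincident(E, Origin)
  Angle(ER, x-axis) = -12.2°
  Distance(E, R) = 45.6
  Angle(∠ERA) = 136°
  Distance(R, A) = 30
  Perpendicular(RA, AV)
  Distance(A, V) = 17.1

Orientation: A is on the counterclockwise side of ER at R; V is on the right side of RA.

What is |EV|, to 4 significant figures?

79.52

E is at the origin; ER runs at -12.2° with length 45.6, so R = 45.6·(cos -12.2°, sin -12.2°) = (44.57, -9.636). ∠ERA = 136.0°, so RA runs at -12.2° + (180° − 136.0°) = 31.80° from the x-axis; with |RA| = 30.0, A = R + 30.0·(cos 31.80°, sin 31.80°) = (70.07, 6.172). RA ⟂ AV; with |AV| = 17.1 on the right of RA, V = A + 17.1·(0.5270, -0.8499) = (79.08, -8.361). Then |EV| = |V − E| = 79.52.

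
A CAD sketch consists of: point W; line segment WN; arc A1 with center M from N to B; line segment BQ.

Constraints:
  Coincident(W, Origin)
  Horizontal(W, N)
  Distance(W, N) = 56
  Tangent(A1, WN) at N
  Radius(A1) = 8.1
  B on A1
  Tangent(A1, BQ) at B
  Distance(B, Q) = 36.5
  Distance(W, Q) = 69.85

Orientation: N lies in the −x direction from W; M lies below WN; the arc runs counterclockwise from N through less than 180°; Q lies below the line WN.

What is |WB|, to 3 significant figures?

64.6

Checks: |MB| = 8.100 ✓; ∠(MB, BQ) = 90.00° ✓; |BQ| = 36.50 ✓; |WQ| = 69.85 ✓.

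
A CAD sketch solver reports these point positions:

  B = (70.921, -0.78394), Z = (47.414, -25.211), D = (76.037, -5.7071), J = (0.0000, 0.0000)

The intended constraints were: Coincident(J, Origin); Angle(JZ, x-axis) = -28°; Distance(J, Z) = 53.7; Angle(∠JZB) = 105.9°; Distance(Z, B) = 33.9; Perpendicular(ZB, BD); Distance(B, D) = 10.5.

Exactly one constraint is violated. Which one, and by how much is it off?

Distance(B, D) = 10.5 — off by 3.40.

J = (0.00, 0.00) ✓; JZ at -28.00° ✓; |JZ| = 53.70 ✓; ∠JZB = 105.9° ✓; |ZB| = 33.90 ✓; ∠(ZB, BD) = 90.00° ✓; |BD| = 7.100 ✗.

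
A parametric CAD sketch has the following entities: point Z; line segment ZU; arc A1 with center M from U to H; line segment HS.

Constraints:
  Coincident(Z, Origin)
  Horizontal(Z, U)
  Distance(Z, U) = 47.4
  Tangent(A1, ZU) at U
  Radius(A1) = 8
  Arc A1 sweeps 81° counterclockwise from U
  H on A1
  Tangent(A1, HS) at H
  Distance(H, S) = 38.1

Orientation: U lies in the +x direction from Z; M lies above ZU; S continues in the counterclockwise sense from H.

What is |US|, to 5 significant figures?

46.494

Z is at the origin; ZU is horizontal with |ZU| = 47.4 and U on the +x side, so U = (47.400, 0.0000). The tangent condition forces MU to be normal to ZU, so M = U + (0, 8) = (47.400, 8.0000). On A1, U sits at bearing -90° from M; an 81° counterclockwise sweep puts H at bearing -9°, so H = M + 8.0·(cos -9°, sin -9°) = (55.302, 6.7485). Since A1 is tangent to HS there, MH ⟂ HS, so HS runs along (−sin -9°, cos -9°); with |HS| = 38.1, S = (61.262, 44.379). Then |US| = |S − U| = 46.494.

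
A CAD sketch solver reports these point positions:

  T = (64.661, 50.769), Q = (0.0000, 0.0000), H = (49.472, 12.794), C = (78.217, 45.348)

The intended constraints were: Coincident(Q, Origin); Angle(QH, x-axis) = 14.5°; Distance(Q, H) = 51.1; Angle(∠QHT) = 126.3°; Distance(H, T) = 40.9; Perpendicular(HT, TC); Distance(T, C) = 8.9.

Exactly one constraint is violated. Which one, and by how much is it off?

Distance(T, C) = 8.9 — off by 5.70.

Q = (0.00, 0.00) ✓; QH at 14.50° ✓; |QH| = 51.10 ✓; ∠QHT = 126.3° ✓; |HT| = 40.90 ✓; ∠(HT, TC) = 90.00° ✓; |TC| = 14.60 ✗.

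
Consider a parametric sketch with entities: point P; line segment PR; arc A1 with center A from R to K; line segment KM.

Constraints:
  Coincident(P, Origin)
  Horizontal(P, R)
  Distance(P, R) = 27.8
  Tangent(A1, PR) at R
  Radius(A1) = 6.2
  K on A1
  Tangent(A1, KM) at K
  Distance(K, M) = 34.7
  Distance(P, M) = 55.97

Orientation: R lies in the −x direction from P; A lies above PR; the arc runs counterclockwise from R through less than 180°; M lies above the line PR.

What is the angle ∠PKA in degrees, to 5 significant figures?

127.42°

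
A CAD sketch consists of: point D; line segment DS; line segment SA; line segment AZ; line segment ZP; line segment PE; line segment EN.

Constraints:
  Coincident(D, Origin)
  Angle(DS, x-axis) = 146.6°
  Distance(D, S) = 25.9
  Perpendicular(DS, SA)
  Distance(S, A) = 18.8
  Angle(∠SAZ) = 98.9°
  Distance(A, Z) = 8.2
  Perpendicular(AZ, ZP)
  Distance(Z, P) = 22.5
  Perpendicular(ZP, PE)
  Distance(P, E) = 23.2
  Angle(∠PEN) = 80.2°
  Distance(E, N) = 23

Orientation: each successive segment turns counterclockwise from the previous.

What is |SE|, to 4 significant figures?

12.71

D is at the origin; DS runs at 146.6° with length 25.9, so S = (-21.62, 14.26). The perpendicularity gives SA at right angles to DS, so SA runs at -123.4°; with |SA| = 18.8, A = (-31.97, -1.438). ∠SAZ = 98.9° gives AZ at -42.30° from the x-axis; with |AZ| = 8.2, Z = (-25.91, -6.956). The perpendicularity gives ZP at right angles to AZ, so ZP runs at 47.70°; with |ZP| = 22.5, P = (-10.76, 9.685). ZP is perpendicular to PE, so PE runs at 137.7°; with |PE| = 23.2, E = (-27.92, 25.30). Then |SE| = |E − S| = 12.71.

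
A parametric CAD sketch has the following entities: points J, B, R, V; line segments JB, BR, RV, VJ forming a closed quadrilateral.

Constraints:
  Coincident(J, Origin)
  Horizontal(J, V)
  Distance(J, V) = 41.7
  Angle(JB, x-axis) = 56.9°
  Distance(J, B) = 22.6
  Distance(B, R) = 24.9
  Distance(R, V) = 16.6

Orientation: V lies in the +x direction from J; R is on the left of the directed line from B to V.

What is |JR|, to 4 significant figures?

40.34

J is at the origin; JV is horizontal with |JV| = 41.7 and V in +x, so V = (41.7, 0). JB runs at 56.9° with |JB| = 22.6, so B = (12.34, 18.93). R is determined by |BR| = 24.9 and |RV| = 16.6 together: it lies at the intersection of circle(B, 24.9) and circle(V, 16.6). With |BV| = 34.93, the foot of the radical line on BV is 22.40 from B and the perpendicular offset is √(24.9² − 22.40²) = 10.88. Taking the left-of-BV solution: R = (37.06, 15.94).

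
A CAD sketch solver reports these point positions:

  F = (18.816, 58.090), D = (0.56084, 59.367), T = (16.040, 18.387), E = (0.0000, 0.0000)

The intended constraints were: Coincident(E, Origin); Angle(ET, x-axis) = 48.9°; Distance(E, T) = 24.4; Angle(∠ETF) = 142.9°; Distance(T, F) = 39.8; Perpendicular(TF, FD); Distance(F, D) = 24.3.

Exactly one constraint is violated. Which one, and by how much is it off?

Distance(F, D) = 24.3 — off by 6.00.

E = (0.00, 0.00) ✓; ET at 48.90° ✓; |ET| = 24.40 ✓; ∠ETF = 142.9° ✓; |TF| = 39.80 ✓; ∠(TF, FD) = 90.00° ✓; |FD| = 18.30 ✗.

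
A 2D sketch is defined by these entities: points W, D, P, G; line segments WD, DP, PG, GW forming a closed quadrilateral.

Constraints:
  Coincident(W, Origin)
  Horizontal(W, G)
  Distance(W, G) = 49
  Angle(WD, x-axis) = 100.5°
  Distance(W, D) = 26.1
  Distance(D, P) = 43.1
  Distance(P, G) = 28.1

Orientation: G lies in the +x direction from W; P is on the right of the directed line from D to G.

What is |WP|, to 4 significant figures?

23.51

W is at the origin; W and G share the same y with |WG| = 49.0 and G in +x, so G = (49.0, 0). WD runs at 100.5° with |WD| = 26.1, so D = (-4.756, 25.66). P is determined by |DP| = 43.1 and |PG| = 28.1 together: it lies at the intersection of circle(D, 43.1) and circle(G, 28.1). With |DG| = 59.57, the foot of the radical line on DG is 38.75 from D and the perpendicular offset is √(43.1² − 38.75²) = 18.87. Taking the right-of-DG solution: P = (22.08, -8.062).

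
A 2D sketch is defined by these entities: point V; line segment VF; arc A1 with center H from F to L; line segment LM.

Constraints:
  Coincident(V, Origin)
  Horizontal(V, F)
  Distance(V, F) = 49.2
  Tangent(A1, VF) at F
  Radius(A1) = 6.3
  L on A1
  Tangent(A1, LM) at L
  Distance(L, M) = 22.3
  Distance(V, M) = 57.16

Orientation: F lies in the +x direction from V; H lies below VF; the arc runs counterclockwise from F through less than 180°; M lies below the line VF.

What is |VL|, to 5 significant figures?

43.849

Checks: |HL| = 6.300 ✓; ∠(HL, LM) = 90.00° ✓; |LM| = 22.30 ✓; |VM| = 57.16 ✓.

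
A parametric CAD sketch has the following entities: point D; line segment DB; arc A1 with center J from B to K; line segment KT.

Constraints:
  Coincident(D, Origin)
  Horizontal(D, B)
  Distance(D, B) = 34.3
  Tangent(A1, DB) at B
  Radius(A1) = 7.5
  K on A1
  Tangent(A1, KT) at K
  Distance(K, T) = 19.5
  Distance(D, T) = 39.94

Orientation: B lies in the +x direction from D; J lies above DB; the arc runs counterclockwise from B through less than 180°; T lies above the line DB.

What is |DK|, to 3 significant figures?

42.1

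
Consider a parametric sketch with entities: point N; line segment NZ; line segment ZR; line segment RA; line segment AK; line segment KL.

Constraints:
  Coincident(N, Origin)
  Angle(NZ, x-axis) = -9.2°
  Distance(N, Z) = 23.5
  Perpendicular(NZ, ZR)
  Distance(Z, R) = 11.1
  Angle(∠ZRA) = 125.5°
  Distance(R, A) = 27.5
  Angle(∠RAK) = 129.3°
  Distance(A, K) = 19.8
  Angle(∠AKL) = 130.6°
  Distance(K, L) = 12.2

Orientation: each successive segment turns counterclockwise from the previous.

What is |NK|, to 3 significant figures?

28.3

N is at the origin; NZ runs at -9.2° with length 23.5, so Z = (23.2, -3.76). NZ ⟂ ZR, so ZR runs at 80.8°; with |ZR| = 11.1, R = (25.0, 7.20). ∠ZRA = 125.5° gives RA at 135° from the x-axis; with |RA| = 27.5, A = (5.43, 26.5). ∠RAK = 129.3° gives AK at -174° from the x-axis; with |AK| = 19.8, K = (-14.3, 24.5). Then |NK| = |K − N| = 28.3.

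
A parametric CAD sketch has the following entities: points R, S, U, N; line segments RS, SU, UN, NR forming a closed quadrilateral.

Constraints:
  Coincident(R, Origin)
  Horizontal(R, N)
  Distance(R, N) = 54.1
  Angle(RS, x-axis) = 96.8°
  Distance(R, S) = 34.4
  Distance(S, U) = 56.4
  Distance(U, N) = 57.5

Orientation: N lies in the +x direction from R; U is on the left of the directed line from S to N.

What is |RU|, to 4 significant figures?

74.25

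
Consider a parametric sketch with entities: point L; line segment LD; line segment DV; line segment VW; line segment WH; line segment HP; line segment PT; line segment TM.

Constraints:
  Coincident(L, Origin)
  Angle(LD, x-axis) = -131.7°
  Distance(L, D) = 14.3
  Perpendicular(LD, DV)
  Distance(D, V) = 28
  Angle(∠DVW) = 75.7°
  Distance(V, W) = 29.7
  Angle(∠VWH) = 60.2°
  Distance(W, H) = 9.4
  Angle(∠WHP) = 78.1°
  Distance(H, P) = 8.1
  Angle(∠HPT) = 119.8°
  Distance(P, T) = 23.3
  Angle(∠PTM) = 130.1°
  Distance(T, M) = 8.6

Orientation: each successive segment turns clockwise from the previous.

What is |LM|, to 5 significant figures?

48.857

L is at the origin; LD runs at -131.7° with length 14.3, so D = (-9.5128, -10.677). LD ⟂ DV, so DV runs at 138.30°; with |DV| = 28.0, V = (-30.419, 7.9495). ∠DVW = 75.7° gives VW at 34.000° from the x-axis; with |VW| = 29.7, W = (-5.7962, 24.558). ∠VWH = 60.2° gives WH at -85.800° from the x-axis; with |WH| = 9.4, H = (-5.1078, 15.183). ∠WHP = 78.1° gives HP at 172.30° from the x-axis; with |HP| = 8.1, P = (-13.135, 16.268). ∠HPT = 119.8° gives PT at 112.10° from the x-axis; with |PT| = 23.3, T = (-21.901, 37.856). ∠PTM = 130.1° gives TM at 62.200° from the x-axis; with |TM| = 8.6, M = (-17.890, 45.464). Then |LM| = |M − L| = 48.857.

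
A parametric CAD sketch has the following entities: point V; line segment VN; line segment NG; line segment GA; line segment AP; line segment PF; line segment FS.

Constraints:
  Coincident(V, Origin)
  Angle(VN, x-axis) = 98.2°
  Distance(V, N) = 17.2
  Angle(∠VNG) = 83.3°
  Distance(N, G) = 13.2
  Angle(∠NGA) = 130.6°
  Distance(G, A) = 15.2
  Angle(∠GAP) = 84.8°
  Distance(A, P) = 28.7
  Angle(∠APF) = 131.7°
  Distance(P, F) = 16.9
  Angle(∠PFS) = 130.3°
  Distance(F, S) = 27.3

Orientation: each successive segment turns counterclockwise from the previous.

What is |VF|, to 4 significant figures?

20.16

V is at the origin; VN runs at 98.2° with length 17.2, so N = (-2.453, 17.02). ∠VNG = 83.3° gives NG at -165.1° from the x-axis; with |NG| = 13.2, G = (-15.21, 13.63). ∠NGA = 130.6° gives GA at -115.7° from the x-axis; with |GA| = 15.2, A = (-21.80, -0.06637). ∠GAP = 84.8° gives AP at -20.50° from the x-axis; with |AP| = 28.7, P = (5.081, -10.12). ∠APF = 131.7° gives PF at 27.80° from the x-axis; with |PF| = 16.9, F = (20.03, -2.235). Then |VF| = |F − V| = 20.16.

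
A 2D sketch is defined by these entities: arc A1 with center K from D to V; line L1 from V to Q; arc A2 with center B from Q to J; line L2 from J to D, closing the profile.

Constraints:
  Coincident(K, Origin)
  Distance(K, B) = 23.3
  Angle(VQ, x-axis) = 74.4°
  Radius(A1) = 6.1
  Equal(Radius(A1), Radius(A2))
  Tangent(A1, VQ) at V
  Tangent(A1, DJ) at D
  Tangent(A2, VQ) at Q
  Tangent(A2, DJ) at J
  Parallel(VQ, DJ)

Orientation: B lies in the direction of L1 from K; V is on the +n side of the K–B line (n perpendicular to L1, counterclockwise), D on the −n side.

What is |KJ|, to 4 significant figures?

24.09

Tangency of A1 to both parallel lines with radius 6.1 puts V and D at K ± 6.1·n: V = (-5.875, 1.640), D = (5.875, -1.640). Equal radii place Q and J the same way about B: Q = B + 6.1·n = (0.3905, 24.08), J = B − 6.1·n = (12.14, 20.80). Then |KJ| = |J − K| = 24.09.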